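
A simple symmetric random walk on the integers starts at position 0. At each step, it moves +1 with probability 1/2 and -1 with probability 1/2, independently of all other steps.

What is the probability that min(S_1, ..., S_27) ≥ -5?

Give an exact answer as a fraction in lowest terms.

Let f(t,s) = #length-t paths at position s with S_1..S_t all ≥ -5.
f(t,s) = f(t-1,s-1) + f(t-1,s+1) for s ≥ -5; f(t,s) = 0 for s < -5.
t=0: f(0,0)=1
t=1: f(1,-1)=1 f(1,1)=1
t=2: f(2,-2)=1 f(2,0)=2 f(2,2)=1
t=3: f(3,-3)=1 f(3,-1)=3 f(3,1)=3 f(3,3)=1
t=4: f(4,-4)=1 f(4,-2)=4 f(4,0)=6 f(4,2)=4 f(4,4)=1
t=5: f(5,-5)=1 f(5,-3)=5 f(5,-1)=10 f(5,1)=10 f(5,3)=5 f(5,5)=1
t=6: f(6,-4)=6 f(6,-2)=15 f(6,0)=20 f(6,2)=15 f(6,4)=6 f(6,6)=1
t=7: f(7,-5)=6 f(7,-3)=21 f(7,-1)=35 f(7,1)=35 f(7,3)=21 f(7,5)=7 f(7,7)=1
t=8: f(8,-4)=27 f(8,-2)=56 f(8,0)=70 f(8,2)=56 f(8,4)=28 f(8,6)=8 f(8,8)=1
t=9: f(9,-5)=27 f(9,-3)=83 f(9,-1)=126 f(9,1)=126 f(9,3)=84 f(9,5)=36 f(9,7)=9 f(9,9)=1
t=10: f(10,-4)=110 f(10,-2)=209 f(10,0)=252 f(10,2)=210 f(10,4)=120 f(10,6)=45 f(10,8)=10 f(10,10)=1
t=11: f(11,-5)=110 f(11,-3)=319 f(11,-1)=461 f(11,1)=462 f(11,3)=330 f(11,5)=165 f(11,7)=55 f(11,9)=11 f(11,11)=1
t=12: f(12,-4)=429 f(12,-2)=780 f(12,0)=923 f(12,2)=792 f(12,4)=495 f(12,6)=220 f(12,8)=66 f(12,10)=12 f(12,12)=1
t=13: f(13,-5)=429 f(13,-3)=1209 f(13,-1)=1703 f(13,1)=1715 f(13,3)=1287 f(13,5)=715 f(13,7)=286 f(13,9)=78 f(13,11)=13 f(13,13)=1
t=14: f(14,-4)=1638 f(14,-2)=2912 f(14,0)=3418 f(14,2)=3002 f(14,4)=2002 f(14,6)=1001 f(14,8)=364 f(14,10)=91 f(14,12)=14 f(14,14)=1
t=15: f(15,-5)=1638 f(15,-3)=4550 f(15,-1)=6330 f(15,1)=6420 f(15,3)=5004 f(15,5)=3003 f(15,7)=1365 f(15,9)=455 f(15,11)=105 f(15,13)=15 f(15,15)=1
t=16: f(16,-4)=6188 f(16,-2)=10880 f(16,0)=12750 f(16,2)=11424 f(16,4)=8007 f(16,6)=4368 f(16,8)=1820 f(16,10)=560 f(16,12)=120 f(16,14)=16 f(16,16)=1
t=17: f(17,-5)=6188 f(17,-3)=17068 f(17,-1)=23630 f(17,1)=24174 f(17,3)=19431 f(17,5)=12375 f(17,7)=6188 f(17,9)=2380 f(17,11)=680 f(17,13)=136 f(17,15)=17 f(17,17)=1
t=18: f(18,-4)=23256 f(18,-2)=40698 f(18,0)=47804 f(18,2)=43605 f(18,4)=31806 f(18,6)=18563 f(18,8)=8568 f(18,10)=3060 f(18,12)=816 f(18,14)=153 f(18,16)=18 f(18,18)=1
t=19: f(19,-5)=23256 f(19,-3)=63954 f(19,-1)=88502 f(19,1)=91409 f(19,3)=75411 f(19,5)=50369 f(19,7)=27131 f(19,9)=11628 f(19,11)=3876 f(19,13)=969 f(19,15)=171 f(19,17)=19 f(19,19)=1
t=20: f(20,-4)=87210 f(20,-2)=152456 f(20,0)=179911 f(20,2)=166820 f(20,4)=125780 f(20,6)=77500 f(20,8)=38759 f(20,10)=15504 f(20,12)=4845 f(20,14)=1140 f(20,16)=190 f(20,18)=20 f(20,20)=1
t=21: f(21,-5)=87210 f(21,-3)=239666 f(21,-1)=332367 f(21,1)=346731 f(21,3)=292600 f(21,5)=203280 f(21,7)=116259 f(21,9)=54263 f(21,11)=20349 f(21,13)=5985 f(21,15)=1330 f(21,17)=210 f(21,19)=21 f(21,21)=1
t=22: f(22,-4)=326876 f(22,-2)=572033 f(22,0)=679098 f(22,2)=639331 f(22,4)=495880 f(22,6)=319539 f(22,8)=170522 f(22,10)=74612 f(22,12)=26334 f(22,14)=7315 f(22,16)=1540 f(22,18)=231 f(22,20)=22 f(22,22)=1
t=23: f(23,-5)=326876 f(23,-3)=898909 f(23,-1)=1251131 f(23,1)=1318429 f(23,3)=1135211 f(23,5)=815419 f(23,7)=490061 f(23,9)=245134 f(23,11)=100946 f(23,13)=33649 f(23,15)=8855 f(23,17)=1771 f(23,19)=253 f(23,21)=23 f(23,23)=1
t=24: f(24,-4)=1225785 f(24,-2)=2150040 f(24,0)=2569560 f(24,2)=2453640 f(24,4)=1950630 f(24,6)=1305480 f(24,8)=735195 f(24,10)=346080 f(24,12)=134595 f(24,14)=42504 f(24,16)=10626 f(24,18)=2024 f(24,20)=276 f(24,22)=24 f(24,24)=1
t=25: f(25,-5)=1225785 f(25,-3)=3375825 f(25,-1)=4719600 f(25,1)=5023200 f(25,3)=4404270 f(25,5)=3256110 f(25,7)=2040675 f(25,9)=1081275 f(25,11)=480675 f(25,13)=177099 f(25,15)=53130 f(25,17)=12650 f(25,19)=2300 f(25,21)=300 f(25,23)=25 f(25,25)=1
t=26: f(26,-4)=4601610 f(26,-2)=8095425 f(26,0)=9742800 f(26,2)=9427470 f(26,4)=7660380 f(26,6)=5296785 f(26,8)=3121950 f(26,10)=1561950 f(26,12)=657774 f(26,14)=230229 f(26,16)=65780 f(26,18)=14950 f(26,20)=2600 f(26,22)=325 f(26,24)=26 f(26,26)=1
t=27: f(27,-5)=4601610 f(27,-3)=12697035 f(27,-1)=17838225 f(27,1)=19170270 f(27,3)=17087850 f(27,5)=12957165 f(27,7)=8418735 f(27,9)=4683900 f(27,11)=2219724 f(27,13)=888003 f(27,15)=296009 f(27,17)=80730 f(27,19)=17550 f(27,21)=2925 f(27,23)=351 f(27,25)=27 f(27,27)=1
Σ_s f(27,s) = 100960110
P = 100960110/134217728 = 50480055/67108864

Answer: 50480055/67108864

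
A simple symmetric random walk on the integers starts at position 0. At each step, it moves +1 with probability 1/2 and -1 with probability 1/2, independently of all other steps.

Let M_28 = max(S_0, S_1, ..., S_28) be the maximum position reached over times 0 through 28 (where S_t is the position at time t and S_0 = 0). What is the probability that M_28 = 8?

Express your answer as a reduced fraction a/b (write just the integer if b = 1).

Let M_28 = max(S_0,...,S_28). Use the reflection principle: for j ≥ 1, #{paths with M_28 ≥ j} = #{S_28 ≥ j} + #{S_28 ≥ j+1}.
By reflection, #{M_28 ≥ 8} = #{S_28 ≥ 8} + #{S_28 ≥ 9} = 24821333 + 11698223 = 36519556.
#{M_28 ≥ 9} = #{S_28 ≥ 9} + #{S_28 ≥ 10} = 11698223 + 11698223 = 23396446.
#{M_28 = 8} = 36519556 - 23396446 = 13123110.
P(M_28 = 8) = 13123110/268435456 = 6561555/134217728

Answer: 6561555/134217728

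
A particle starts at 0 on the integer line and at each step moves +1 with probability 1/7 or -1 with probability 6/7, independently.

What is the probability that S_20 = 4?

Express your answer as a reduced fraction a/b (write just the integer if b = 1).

To reach position 4 after 20 steps: need 12 steps of +1 and 8 steps of -1.
Number of such sequences: C(20,12) = 125970
Each has probability (1/7)^12 · (6/7)^8 = 1679616/79792266297612001
P = 125970 · 1679616/79792266297612001 = 211581227520/79792266297612001

Answer: 211581227520/79792266297612001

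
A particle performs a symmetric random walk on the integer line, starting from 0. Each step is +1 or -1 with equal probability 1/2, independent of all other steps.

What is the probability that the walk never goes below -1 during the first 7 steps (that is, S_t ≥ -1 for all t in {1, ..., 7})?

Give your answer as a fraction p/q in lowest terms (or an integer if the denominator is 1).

Answer: 35/64

Derivation:
Let f(t,s) = #length-t paths at position s with S_1..S_t all ≥ -1.
f(t,s) = f(t-1,s-1) + f(t-1,s+1) for s ≥ -1; f(t,s) = 0 for s < -1.
t=0: f(0,0)=1
t=1: f(1,-1)=1 f(1,1)=1
t=2: f(2,0)=2 f(2,2)=1
t=3: f(3,-1)=2 f(3,1)=3 f(3,3)=1
t=4: f(4,0)=5 f(4,2)=4 f(4,4)=1
t=5: f(5,-1)=5 f(5,1)=9 f(5,3)=5 f(5,5)=1
t=6: f(6,0)=14 f(6,2)=14 f(6,4)=6 f(6,6)=1
t=7: f(7,-1)=14 f(7,1)=28 f(7,3)=20 f(7,5)=7 f(7,7)=1
Σ_s f(7,s) = 70
P = 70/128 = 35/64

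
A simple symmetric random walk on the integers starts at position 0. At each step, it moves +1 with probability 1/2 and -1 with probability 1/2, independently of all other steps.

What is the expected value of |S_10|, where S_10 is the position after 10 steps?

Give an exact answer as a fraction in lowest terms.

S_10 takes values m ≡ 0 (mod 2) with |m| ≤ 10; P(S_10=m) = C(10,(10+m)/2)/2^10.
Total paths: 2^10 = 1024
Distribution: P(S=-10)=1/1024, P(S=-8)=10/1024, P(S=-6)=45/1024, P(S=-4)=120/1024, P(S=-2)=210/1024, P(S=0)=252/1024, P(S=2)=210/1024, P(S=4)=120/1024, P(S=6)=45/1024, P(S=8)=10/1024, P(S=10)=1/1024
E[|S_10|] = Σ_m |m|·P(S_10=m) = 2520/1024 = 315/128

Answer: 315/128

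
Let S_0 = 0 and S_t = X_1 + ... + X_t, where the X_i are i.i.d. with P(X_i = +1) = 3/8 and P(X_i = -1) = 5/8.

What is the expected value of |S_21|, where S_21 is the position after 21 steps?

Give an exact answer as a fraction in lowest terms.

S_21 takes values m ≡ 1 (mod 2) with |m| ≤ 21; P(S_21=m) = C(21,(21+m)/2) · (3/8)^((21+m)/2) · (5/8)^((21-m)/2).
Distribution: P(S=-21)=476837158203125/9223372036854775808, P(S=-19)=6008148193359375/9223372036854775808, P(S=-17)=18024444580078125/4611686018427387904, P(S=-15)=68492889404296875/4611686018427387904, P(S=-13)=369861602783203125/9223372036854775808, P(S=-11)=754517669677734375/9223372036854775808, P(S=-9)=150903533935546875/1152921504606846976, P(S=-7)=194018829345703125/1152921504606846976, P(S=-5)=814879083251953125/4611686018427387904, P(S=-3)=706228538818359375/4611686018427387904, P(S=-1)=254242273974609375/2305843009213693952, P(S=1)=152545364384765625/2305843009213693952, P(S=3)=152545364384765625/4611686018427387904, P(S=5)=63364997513671875/4611686018427387904, P(S=7)=5431285501171875/1152921504606846976, P(S=9)=1520759940328125/1152921504606846976, P(S=11)=2737367892590625/9223372036854775808, P(S=13)=483064922221875/9223372036854775808, P(S=15)=32204328148125/4611686018427387904, P(S=17)=3050936350875/4611686018427387904, P(S=19)=366112362105/9223372036854775808, P(S=21)=10460353203/9223372036854775808
E[|S_21|] = Σ_m |m|·P(S_21=m) = 1676348115486716469/288230376151711744

Answer: 1676348115486716469/288230376151711744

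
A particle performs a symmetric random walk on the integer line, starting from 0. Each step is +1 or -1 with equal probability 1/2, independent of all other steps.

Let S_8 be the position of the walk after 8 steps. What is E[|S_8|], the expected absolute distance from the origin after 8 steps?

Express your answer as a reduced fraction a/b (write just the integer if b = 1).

S_8 takes values m ≡ 0 (mod 2) with |m| ≤ 8; P(S_8=m) = C(8,(8+m)/2)/2^8.
Total paths: 2^8 = 256
Distribution: P(S=-8)=1/256, P(S=-6)=8/256, P(S=-4)=28/256, P(S=-2)=56/256, P(S=0)=70/256, P(S=2)=56/256, P(S=4)=28/256, P(S=6)=8/256, P(S=8)=1/256
E[|S_8|] = Σ_m |m|·P(S_8=m) = 560/256 = 35/16

Answer: 35/16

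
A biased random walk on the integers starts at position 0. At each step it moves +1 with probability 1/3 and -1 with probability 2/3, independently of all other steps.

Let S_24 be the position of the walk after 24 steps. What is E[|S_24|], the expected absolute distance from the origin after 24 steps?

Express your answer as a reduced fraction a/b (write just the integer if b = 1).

Answer: 769378008488/94143178827

Derivation:
S_24 takes values m ≡ 0 (mod 2) with |m| ≤ 24; P(S_24=m) = C(24,(24+m)/2) · (1/3)^((24+m)/2) · (2/3)^((24-m)/2).
Distribution: P(S=-24)=16777216/282429536481, P(S=-22)=67108864/94143178827, P(S=-20)=385875968/94143178827, P(S=-18)=4244635648/282429536481, P(S=-16)=3714056192/94143178827, P(S=-14)=7428112384/94143178827, P(S=-12)=35283533824/282429536481, P(S=-10)=5040504832/31381059609, P(S=-8)=5355536384/31381059609, P(S=-6)=42844291072/282429536481, P(S=-4)=10711072768/94143178827, P(S=-2)=6816137216/94143178827, P(S=0)=11076222976/282429536481, P(S=2)=1704034304/94143178827, P(S=4)=669442048/94143178827, P(S=6)=669442048/282429536481, P(S=8)=20920064/31381059609, P(S=10)=4922368/31381059609, P(S=12)=8614144/282429536481, P(S=14)=453376/94143178827, P(S=16)=56672/94143178827, P(S=18)=16192/282429536481, P(S=20)=368/94143178827, P(S=22)=16/94143178827, P(S=24)=1/282429536481
E[|S_24|] = Σ_m |m|·P(S_24=m) = 769378008488/94143178827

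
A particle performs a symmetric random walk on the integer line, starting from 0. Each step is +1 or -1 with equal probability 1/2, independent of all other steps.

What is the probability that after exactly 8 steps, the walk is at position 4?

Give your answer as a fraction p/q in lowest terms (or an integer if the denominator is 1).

To reach position 4 after 8 steps: need 6 steps of +1 and 2 of -1.
Favorable paths: C(8,6) = 28
Total paths: 2^8 = 256
P = 28/256 = 7/64

Answer: 7/64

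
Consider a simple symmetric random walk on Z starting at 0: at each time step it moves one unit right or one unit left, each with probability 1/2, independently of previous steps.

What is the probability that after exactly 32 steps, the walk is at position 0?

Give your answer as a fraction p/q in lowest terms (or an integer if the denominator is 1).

Answer: 300540195/2147483648

Derivation:
To return to 0 after 32 steps: need exactly 16 steps of +1 and 16 of -1.
Favorable paths: C(32,16) = 601080390
Total paths: 2^32 = 4294967296
P = 601080390/4294967296 = 300540195/2147483648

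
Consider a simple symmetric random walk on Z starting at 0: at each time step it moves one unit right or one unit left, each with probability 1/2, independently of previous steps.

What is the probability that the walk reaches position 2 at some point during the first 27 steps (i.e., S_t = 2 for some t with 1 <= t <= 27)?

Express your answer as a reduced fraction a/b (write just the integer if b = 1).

Count via complement. Let g(t,s) = #length-t paths at position s with S_1..S_t all ≠ 2.
g(t,s) = g(t-1,s-1) + g(t-1,s+1) for s ≠ 2; g(t,2) = 0.
t=0: g(0,0)=1
t=1: g(1,-1)=1 g(1,1)=1
t=2: g(2,-2)=1 g(2,0)=2
t=3: g(3,-3)=1 g(3,-1)=3 g(3,1)=2
t=4: g(4,-4)=1 g(4,-2)=4 g(4,0)=5
t=5: g(5,-5)=1 g(5,-3)=5 g(5,-1)=9 g(5,1)=5
t=6: g(6,-6)=1 g(6,-4)=6 g(6,-2)=14 g(6,0)=14
t=7: g(7,-7)=1 g(7,-5)=7 g(7,-3)=20 g(7,-1)=28 g(7,1)=14
t=8: g(8,-8)=1 g(8,-6)=8 g(8,-4)=27 g(8,-2)=48 g(8,0)=42
t=9: g(9,-9)=1 g(9,-7)=9 g(9,-5)=35 g(9,-3)=75 g(9,-1)=90 g(9,1)=42
t=10: g(10,-10)=1 g(10,-8)=10 g(10,-6)=44 g(10,-4)=110 g(10,-2)=165 g(10,0)=132
t=11: g(11,-11)=1 g(11,-9)=11 g(11,-7)=54 g(11,-5)=154 g(11,-3)=275 g(11,-1)=297 g(11,1)=132
t=12: g(12,-12)=1 g(12,-10)=12 g(12,-8)=65 g(12,-6)=208 g(12,-4)=429 g(12,-2)=572 g(12,0)=429
t=13: g(13,-13)=1 g(13,-11)=13 g(13,-9)=77 g(13,-7)=273 g(13,-5)=637 g(13,-3)=1001 g(13,-1)=1001 g(13,1)=429
t=14: g(14,-14)=1 g(14,-12)=14 g(14,-10)=90 g(14,-8)=350 g(14,-6)=910 g(14,-4)=1638 g(14,-2)=2002 g(14,0)=1430
t=15: g(15,-15)=1 g(15,-13)=15 g(15,-11)=104 g(15,-9)=440 g(15,-7)=1260 g(15,-5)=2548 g(15,-3)=3640 g(15,-1)=3432 g(15,1)=1430
t=16: g(16,-16)=1 g(16,-14)=16 g(16,-12)=119 g(16,-10)=544 g(16,-8)=1700 g(16,-6)=3808 g(16,-4)=6188 g(16,-2)=7072 g(16,0)=4862
t=17: g(17,-17)=1 g(17,-15)=17 g(17,-13)=135 g(17,-11)=663 g(17,-9)=2244 g(17,-7)=5508 g(17,-5)=9996 g(17,-3)=13260 g(17,-1)=11934 g(17,1)=4862
t=18: g(18,-18)=1 g(18,-16)=18 g(18,-14)=152 g(18,-12)=798 g(18,-10)=2907 g(18,-8)=7752 g(18,-6)=15504 g(18,-4)=23256 g(18,-2)=25194 g(18,0)=16796
t=19: g(19,-19)=1 g(19,-17)=19 g(19,-15)=170 g(19,-13)=950 g(19,-11)=3705 g(19,-9)=10659 g(19,-7)=23256 g(19,-5)=38760 g(19,-3)=48450 g(19,-1)=41990 g(19,1)=16796
t=20: g(20,-20)=1 g(20,-18)=20 g(20,-16)=189 g(20,-14)=1120 g(20,-12)=4655 g(20,-10)=14364 g(20,-8)=33915 g(20,-6)=62016 g(20,-4)=87210 g(20,-2)=90440 g(20,0)=58786
t=21: g(21,-21)=1 g(21,-19)=21 g(21,-17)=209 g(21,-15)=1309 g(21,-13)=5775 g(21,-11)=19019 g(21,-9)=48279 g(21,-7)=95931 g(21,-5)=149226 g(21,-3)=177650 g(21,-1)=149226 g(21,1)=58786
t=22: g(22,-22)=1 g(22,-20)=22 g(22,-18)=230 g(22,-16)=1518 g(22,-14)=7084 g(22,-12)=24794 g(22,-10)=67298 g(22,-8)=144210 g(22,-6)=245157 g(22,-4)=326876 g(22,-2)=326876 g(22,0)=208012
t=23: g(23,-23)=1 g(23,-21)=23 g(23,-19)=252 g(23,-17)=1748 g(23,-15)=8602 g(23,-13)=31878 g(23,-11)=92092 g(23,-9)=211508 g(23,-7)=389367 g(23,-5)=572033 g(23,-3)=653752 g(23,-1)=534888 g(23,1)=208012
t=24: g(24,-24)=1 g(24,-22)=24 g(24,-20)=275 g(24,-18)=2000 g(24,-16)=10350 g(24,-14)=40480 g(24,-12)=123970 g(24,-10)=303600 g(24,-8)=600875 g(24,-6)=961400 g(24,-4)=1225785 g(24,-2)=1188640 g(24,0)=742900
t=25: g(25,-25)=1 g(25,-23)=25 g(25,-21)=299 g(25,-19)=2275 g(25,-17)=12350 g(25,-15)=50830 g(25,-13)=164450 g(25,-11)=427570 g(25,-9)=904475 g(25,-7)=1562275 g(25,-5)=2187185 g(25,-3)=2414425 g(25,-1)=1931540 g(25,1)=742900
t=26: g(26,-26)=1 g(26,-24)=26 g(26,-22)=324 g(26,-20)=2574 g(26,-18)=14625 g(26,-16)=63180 g(26,-14)=215280 g(26,-12)=592020 g(26,-10)=1332045 g(26,-8)=2466750 g(26,-6)=3749460 g(26,-4)=4601610 g(26,-2)=4345965 g(26,0)=2674440
t=27: g(27,-27)=1 g(27,-25)=27 g(27,-23)=350 g(27,-21)=2898 g(27,-19)=17199 g(27,-17)=77805 g(27,-15)=278460 g(27,-13)=807300 g(27,-11)=1924065 g(27,-9)=3798795 g(27,-7)=6216210 g(27,-5)=8351070 g(27,-3)=8947575 g(27,-1)=7020405 g(27,1)=2674440
Paths never hitting 2: Σ_s g(27,s) = 40116600
Paths hitting 2: 2^27 - 40116600 = 94101128
P = 94101128/134217728 = 11762641/16777216

Answer: 11762641/16777216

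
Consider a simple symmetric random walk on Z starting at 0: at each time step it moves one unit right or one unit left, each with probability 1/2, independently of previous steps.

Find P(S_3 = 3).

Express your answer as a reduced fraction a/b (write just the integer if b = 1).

Answer: 1/8

Derivation:
To reach position 3 after 3 steps: need 3 steps of +1 and 0 of -1.
Favorable paths: C(3,3) = 1
Total paths: 2^3 = 8
P = 1/8 = 1/8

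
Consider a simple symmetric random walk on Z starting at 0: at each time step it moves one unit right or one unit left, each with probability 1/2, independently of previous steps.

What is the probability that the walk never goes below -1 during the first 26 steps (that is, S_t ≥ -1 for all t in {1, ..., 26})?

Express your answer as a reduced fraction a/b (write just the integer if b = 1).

Answer: 5014575/16777216

Derivation:
Let f(t,s) = #length-t paths at position s with S_1..S_t all ≥ -1.
f(t,s) = f(t-1,s-1) + f(t-1,s+1) for s ≥ -1; f(t,s) = 0 for s < -1.
t=0: f(0,0)=1
t=1: f(1,-1)=1 f(1,1)=1
t=2: f(2,0)=2 f(2,2)=1
t=3: f(3,-1)=2 f(3,1)=3 f(3,3)=1
t=4: f(4,0)=5 f(4,2)=4 f(4,4)=1
t=5: f(5,-1)=5 f(5,1)=9 f(5,3)=5 f(5,5)=1
t=6: f(6,0)=14 f(6,2)=14 f(6,4)=6 f(6,6)=1
t=7: f(7,-1)=14 f(7,1)=28 f(7,3)=20 f(7,5)=7 f(7,7)=1
t=8: f(8,0)=42 f(8,2)=48 f(8,4)=27 f(8,6)=8 f(8,8)=1
t=9: f(9,-1)=42 f(9,1)=90 f(9,3)=75 f(9,5)=35 f(9,7)=9 f(9,9)=1
t=10: f(10,0)=132 f(10,2)=165 f(10,4)=110 f(10,6)=44 f(10,8)=10 f(10,10)=1
t=11: f(11,-1)=132 f(11,1)=297 f(11,3)=275 f(11,5)=154 f(11,7)=54 f(11,9)=11 f(11,11)=1
t=12: f(12,0)=429 f(12,2)=572 f(12,4)=429 f(12,6)=208 f(12,8)=65 f(12,10)=12 f(12,12)=1
t=13: f(13,-1)=429 f(13,1)=1001 f(13,3)=1001 f(13,5)=637 f(13,7)=273 f(13,9)=77 f(13,11)=13 f(13,13)=1
t=14: f(14,0)=1430 f(14,2)=2002 f(14,4)=1638 f(14,6)=910 f(14,8)=350 f(14,10)=90 f(14,12)=14 f(14,14)=1
t=15: f(15,-1)=1430 f(15,1)=3432 f(15,3)=3640 f(15,5)=2548 f(15,7)=1260 f(15,9)=440 f(15,11)=104 f(15,13)=15 f(15,15)=1
t=16: f(16,0)=4862 f(16,2)=7072 f(16,4)=6188 f(16,6)=3808 f(16,8)=1700 f(16,10)=544 f(16,12)=119 f(16,14)=16 f(16,16)=1
t=17: f(17,-1)=4862 f(17,1)=11934 f(17,3)=13260 f(17,5)=9996 f(17,7)=5508 f(17,9)=2244 f(17,11)=663 f(17,13)=135 f(17,15)=17 f(17,17)=1
t=18: f(18,0)=16796 f(18,2)=25194 f(18,4)=23256 f(18,6)=15504 f(18,8)=7752 f(18,10)=2907 f(18,12)=798 f(18,14)=152 f(18,16)=18 f(18,18)=1
t=19: f(19,-1)=16796 f(19,1)=41990 f(19,3)=48450 f(19,5)=38760 f(19,7)=23256 f(19,9)=10659 f(19,11)=3705 f(19,13)=950 f(19,15)=170 f(19,17)=19 f(19,19)=1
t=20: f(20,0)=58786 f(20,2)=90440 f(20,4)=87210 f(20,6)=62016 f(20,8)=33915 f(20,10)=14364 f(20,12)=4655 f(20,14)=1120 f(20,16)=189 f(20,18)=20 f(20,20)=1
t=21: f(21,-1)=58786 f(21,1)=149226 f(21,3)=177650 f(21,5)=149226 f(21,7)=95931 f(21,9)=48279 f(21,11)=19019 f(21,13)=5775 f(21,15)=1309 f(21,17)=209 f(21,19)=21 f(21,21)=1
t=22: f(22,0)=208012 f(22,2)=326876 f(22,4)=326876 f(22,6)=245157 f(22,8)=144210 f(22,10)=67298 f(22,12)=24794 f(22,14)=7084 f(22,16)=1518 f(22,18)=230 f(22,20)=22 f(22,22)=1
t=23: f(23,-1)=208012 f(23,1)=534888 f(23,3)=653752 f(23,5)=572033 f(23,7)=389367 f(23,9)=211508 f(23,11)=92092 f(23,13)=31878 f(23,15)=8602 f(23,17)=1748 f(23,19)=252 f(23,21)=23 f(23,23)=1
t=24: f(24,0)=742900 f(24,2)=1188640 f(24,4)=1225785 f(24,6)=961400 f(24,8)=600875 f(24,10)=303600 f(24,12)=123970 f(24,14)=40480 f(24,16)=10350 f(24,18)=2000 f(24,20)=275 f(24,22)=24 f(24,24)=1
t=25: f(25,-1)=742900 f(25,1)=1931540 f(25,3)=2414425 f(25,5)=2187185 f(25,7)=1562275 f(25,9)=904475 f(25,11)=427570 f(25,13)=164450 f(25,15)=50830 f(25,17)=12350 f(25,19)=2275 f(25,21)=299 f(25,23)=25 f(25,25)=1
t=26: f(26,0)=2674440 f(26,2)=4345965 f(26,4)=4601610 f(26,6)=3749460 f(26,8)=2466750 f(26,10)=1332045 f(26,12)=592020 f(26,14)=215280 f(26,16)=63180 f(26,18)=14625 f(26,20)=2574 f(26,22)=324 f(26,24)=26 f(26,26)=1
Σ_s f(26,s) = 20058300
P = 20058300/67108864 = 5014575/16777216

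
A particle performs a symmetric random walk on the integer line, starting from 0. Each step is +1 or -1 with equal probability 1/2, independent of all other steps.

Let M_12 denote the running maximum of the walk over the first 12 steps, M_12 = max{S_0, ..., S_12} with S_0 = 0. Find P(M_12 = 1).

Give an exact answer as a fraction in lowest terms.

Let M_12 = max(S_0,...,S_12). Use the reflection principle: for j ≥ 1, #{paths with M_12 ≥ j} = #{S_12 ≥ j} + #{S_12 ≥ j+1}.
By reflection, #{M_12 ≥ 1} = #{S_12 ≥ 1} + #{S_12 ≥ 2} = 1586 + 1586 = 3172.
#{M_12 ≥ 2} = #{S_12 ≥ 2} + #{S_12 ≥ 3} = 1586 + 794 = 2380.
#{M_12 = 1} = 3172 - 2380 = 792.
P(M_12 = 1) = 792/4096 = 99/512

Answer: 99/512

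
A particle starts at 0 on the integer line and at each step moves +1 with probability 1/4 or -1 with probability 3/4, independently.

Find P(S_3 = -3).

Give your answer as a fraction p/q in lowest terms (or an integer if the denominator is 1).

Answer: 27/64

Derivation:
To reach position -3 after 3 steps: need 0 steps of +1 and 3 steps of -1.
Number of such sequences: C(3,0) = 1
Each has probability (1/4)^0 · (3/4)^3 = 27/64
P = 1 · 27/64 = 27/64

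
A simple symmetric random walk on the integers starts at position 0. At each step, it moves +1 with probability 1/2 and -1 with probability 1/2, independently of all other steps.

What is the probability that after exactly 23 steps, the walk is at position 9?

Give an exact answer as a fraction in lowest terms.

Answer: 245157/8388608

Derivation:
To reach position 9 after 23 steps: need 16 steps of +1 and 7 of -1.
Favorable paths: C(23,16) = 245157
Total paths: 2^23 = 8388608
P = 245157/8388608 = 245157/8388608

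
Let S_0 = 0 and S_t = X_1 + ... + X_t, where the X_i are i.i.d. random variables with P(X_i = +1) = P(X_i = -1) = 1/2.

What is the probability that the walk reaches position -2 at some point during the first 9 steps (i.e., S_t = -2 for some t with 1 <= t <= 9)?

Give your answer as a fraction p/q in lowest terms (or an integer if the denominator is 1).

Count via complement. Let g(t,s) = #length-t paths at position s with S_1..S_t all ≠ -2.
g(t,s) = g(t-1,s-1) + g(t-1,s+1) for s ≠ -2; g(t,-2) = 0.
t=0: g(0,0)=1
t=1: g(1,-1)=1 g(1,1)=1
t=2: g(2,0)=2 g(2,2)=1
t=3: g(3,-1)=2 g(3,1)=3 g(3,3)=1
t=4: g(4,0)=5 g(4,2)=4 g(4,4)=1
t=5: g(5,-1)=5 g(5,1)=9 g(5,3)=5 g(5,5)=1
t=6: g(6,0)=14 g(6,2)=14 g(6,4)=6 g(6,6)=1
t=7: g(7,-1)=14 g(7,1)=28 g(7,3)=20 g(7,5)=7 g(7,7)=1
t=8: g(8,0)=42 g(8,2)=48 g(8,4)=27 g(8,6)=8 g(8,8)=1
t=9: g(9,-1)=42 g(9,1)=90 g(9,3)=75 g(9,5)=35 g(9,7)=9 g(9,9)=1
Paths never hitting -2: Σ_s g(9,s) = 252
Paths hitting -2: 2^9 - 252 = 260
P = 260/512 = 65/128

Answer: 65/128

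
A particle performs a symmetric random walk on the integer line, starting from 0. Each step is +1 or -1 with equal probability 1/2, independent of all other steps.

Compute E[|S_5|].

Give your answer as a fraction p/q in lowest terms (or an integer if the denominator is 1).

S_5 takes values m ≡ 1 (mod 2) with |m| ≤ 5; P(S_5=m) = C(5,(5+m)/2)/2^5.
Total paths: 2^5 = 32
Distribution: P(S=-5)=1/32, P(S=-3)=5/32, P(S=-1)=10/32, P(S=1)=10/32, P(S=3)=5/32, P(S=5)=1/32
E[|S_5|] = Σ_m |m|·P(S_5=m) = 60/32 = 15/8

Answer: 15/8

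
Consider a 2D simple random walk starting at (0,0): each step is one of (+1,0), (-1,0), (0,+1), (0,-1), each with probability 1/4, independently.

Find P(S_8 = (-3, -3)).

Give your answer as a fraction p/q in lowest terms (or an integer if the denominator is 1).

Let h be the number of horizontal steps (so 8-h are vertical). To end at (-3,-3) need (h-3)/2 right-steps and ((8-h)-3)/2 up-steps.
Sum over h with 3 ≤ h ≤ 5, h ≡ 1 (mod 2), 8-h ≡ 1 (mod 2):
h=3: C(8,3)·C(3,0)·C(5,1) = 56·1·5 = 280
h=5: C(8,5)·C(5,1)·C(3,0) = 56·5·1 = 280
Total favorable: 560
Total paths: 4^8 = 65536
P = 560/65536 = 35/4096

Answer: 35/4096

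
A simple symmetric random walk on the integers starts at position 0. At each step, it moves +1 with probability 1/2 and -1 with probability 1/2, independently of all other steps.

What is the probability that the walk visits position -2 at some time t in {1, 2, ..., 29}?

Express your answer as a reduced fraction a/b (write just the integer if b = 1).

Count via complement. Let g(t,s) = #length-t paths at position s with S_1..S_t all ≠ -2.
g(t,s) = g(t-1,s-1) + g(t-1,s+1) for s ≠ -2; g(t,-2) = 0.
t=0: g(0,0)=1
t=1: g(1,-1)=1 g(1,1)=1
t=2: g(2,0)=2 g(2,2)=1
t=3: g(3,-1)=2 g(3,1)=3 g(3,3)=1
t=4: g(4,0)=5 g(4,2)=4 g(4,4)=1
t=5: g(5,-1)=5 g(5,1)=9 g(5,3)=5 g(5,5)=1
t=6: g(6,0)=14 g(6,2)=14 g(6,4)=6 g(6,6)=1
t=7: g(7,-1)=14 g(7,1)=28 g(7,3)=20 g(7,5)=7 g(7,7)=1
t=8: g(8,0)=42 g(8,2)=48 g(8,4)=27 g(8,6)=8 g(8,8)=1
t=9: g(9,-1)=42 g(9,1)=90 g(9,3)=75 g(9,5)=35 g(9,7)=9 g(9,9)=1
t=10: g(10,0)=132 g(10,2)=165 g(10,4)=110 g(10,6)=44 g(10,8)=10 g(10,10)=1
t=11: g(11,-1)=132 g(11,1)=297 g(11,3)=275 g(11,5)=154 g(11,7)=54 g(11,9)=11 g(11,11)=1
t=12: g(12,0)=429 g(12,2)=572 g(12,4)=429 g(12,6)=208 g(12,8)=65 g(12,10)=12 g(12,12)=1
t=13: g(13,-1)=429 g(13,1)=1001 g(13,3)=1001 g(13,5)=637 g(13,7)=273 g(13,9)=77 g(13,11)=13 g(13,13)=1
t=14: g(14,0)=1430 g(14,2)=2002 g(14,4)=1638 g(14,6)=910 g(14,8)=350 g(14,10)=90 g(14,12)=14 g(14,14)=1
t=15: g(15,-1)=1430 g(15,1)=3432 g(15,3)=3640 g(15,5)=2548 g(15,7)=1260 g(15,9)=440 g(15,11)=104 g(15,13)=15 g(15,15)=1
t=16: g(16,0)=4862 g(16,2)=7072 g(16,4)=6188 g(16,6)=3808 g(16,8)=1700 g(16,10)=544 g(16,12)=119 g(16,14)=16 g(16,16)=1
t=17: g(17,-1)=4862 g(17,1)=11934 g(17,3)=13260 g(17,5)=9996 g(17,7)=5508 g(17,9)=2244 g(17,11)=663 g(17,13)=135 g(17,15)=17 g(17,17)=1
t=18: g(18,0)=16796 g(18,2)=25194 g(18,4)=23256 g(18,6)=15504 g(18,8)=7752 g(18,10)=2907 g(18,12)=798 g(18,14)=152 g(18,16)=18 g(18,18)=1
t=19: g(19,-1)=16796 g(19,1)=41990 g(19,3)=48450 g(19,5)=38760 g(19,7)=23256 g(19,9)=10659 g(19,11)=3705 g(19,13)=950 g(19,15)=170 g(19,17)=19 g(19,19)=1
t=20: g(20,0)=58786 g(20,2)=90440 g(20,4)=87210 g(20,6)=62016 g(20,8)=33915 g(20,10)=14364 g(20,12)=4655 g(20,14)=1120 g(20,16)=189 g(20,18)=20 g(20,20)=1
t=21: g(21,-1)=58786 g(21,1)=149226 g(21,3)=177650 g(21,5)=149226 g(21,7)=95931 g(21,9)=48279 g(21,11)=19019 g(21,13)=5775 g(21,15)=1309 g(21,17)=209 g(21,19)=21 g(21,21)=1
t=22: g(22,0)=208012 g(22,2)=326876 g(22,4)=326876 g(22,6)=245157 g(22,8)=144210 g(22,10)=67298 g(22,12)=24794 g(22,14)=7084 g(22,16)=1518 g(22,18)=230 g(22,20)=22 g(22,22)=1
t=23: g(23,-1)=208012 g(23,1)=534888 g(23,3)=653752 g(23,5)=572033 g(23,7)=389367 g(23,9)=211508 g(23,11)=92092 g(23,13)=31878 g(23,15)=8602 g(23,17)=1748 g(23,19)=252 g(23,21)=23 g(23,23)=1
t=24: g(24,0)=742900 g(24,2)=1188640 g(24,4)=1225785 g(24,6)=961400 g(24,8)=600875 g(24,10)=303600 g(24,12)=123970 g(24,14)=40480 g(24,16)=10350 g(24,18)=2000 g(24,20)=275 g(24,22)=24 g(24,24)=1
t=25: g(25,-1)=742900 g(25,1)=1931540 g(25,3)=2414425 g(25,5)=2187185 g(25,7)=1562275 g(25,9)=904475 g(25,11)=427570 g(25,13)=164450 g(25,15)=50830 g(25,17)=12350 g(25,19)=2275 g(25,21)=299 g(25,23)=25 g(25,25)=1
t=26: g(26,0)=2674440 g(26,2)=4345965 g(26,4)=4601610 g(26,6)=3749460 g(26,8)=2466750 g(26,10)=1332045 g(26,12)=592020 g(26,14)=215280 g(26,16)=63180 g(26,18)=14625 g(26,20)=2574 g(26,22)=324 g(26,24)=26 g(26,26)=1
t=27: g(27,-1)=2674440 g(27,1)=7020405 g(27,3)=8947575 g(27,5)=8351070 g(27,7)=6216210 g(27,9)=3798795 g(27,11)=1924065 g(27,13)=807300 g(27,15)=278460 g(27,17)=77805 g(27,19)=17199 g(27,21)=2898 g(27,23)=350 g(27,25)=27 g(27,27)=1
t=28: g(28,0)=9694845 g(28,2)=15967980 g(28,4)=17298645 g(28,6)=14567280 g(28,8)=10015005 g(28,10)=5722860 g(28,12)=2731365 g(28,14)=1085760 g(28,16)=356265 g(28,18)=95004 g(28,20)=20097 g(28,22)=3248 g(28,24)=377 g(28,26)=28 g(28,28)=1
t=29: g(29,-1)=9694845 g(29,1)=25662825 g(29,3)=33266625 g(29,5)=31865925 g(29,7)=24582285 g(29,9)=15737865 g(29,11)=8454225 g(29,13)=3817125 g(29,15)=1442025 g(29,17)=451269 g(29,19)=115101 g(29,21)=23345 g(29,23)=3625 g(29,25)=405 g(29,27)=29 g(29,29)=1
Paths never hitting -2: Σ_s g(29,s) = 155117520
Paths hitting -2: 2^29 - 155117520 = 381753392
P = 381753392/536870912 = 23859587/33554432

Answer: 23859587/33554432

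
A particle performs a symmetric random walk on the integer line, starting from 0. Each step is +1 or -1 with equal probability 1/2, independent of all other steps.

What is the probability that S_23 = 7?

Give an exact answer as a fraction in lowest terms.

To reach position 7 after 23 steps: need 15 steps of +1 and 8 of -1.
Favorable paths: C(23,15) = 490314
Total paths: 2^23 = 8388608
P = 490314/8388608 = 245157/4194304

Answer: 245157/4194304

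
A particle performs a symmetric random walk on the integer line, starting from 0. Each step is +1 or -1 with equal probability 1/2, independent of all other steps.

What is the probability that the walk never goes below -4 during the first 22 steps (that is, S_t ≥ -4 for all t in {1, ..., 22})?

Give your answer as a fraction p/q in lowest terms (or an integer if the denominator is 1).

Let f(t,s) = #length-t paths at position s with S_1..S_t all ≥ -4.
f(t,s) = f(t-1,s-1) + f(t-1,s+1) for s ≥ -4; f(t,s) = 0 for s < -4.
t=0: f(0,0)=1
t=1: f(1,-1)=1 f(1,1)=1
t=2: f(2,-2)=1 f(2,0)=2 f(2,2)=1
t=3: f(3,-3)=1 f(3,-1)=3 f(3,1)=3 f(3,3)=1
t=4: f(4,-4)=1 f(4,-2)=4 f(4,0)=6 f(4,2)=4 f(4,4)=1
t=5: f(5,-3)=5 f(5,-1)=10 f(5,1)=10 f(5,3)=5 f(5,5)=1
t=6: f(6,-4)=5 f(6,-2)=15 f(6,0)=20 f(6,2)=15 f(6,4)=6 f(6,6)=1
t=7: f(7,-3)=20 f(7,-1)=35 f(7,1)=35 f(7,3)=21 f(7,5)=7 f(7,7)=1
t=8: f(8,-4)=20 f(8,-2)=55 f(8,0)=70 f(8,2)=56 f(8,4)=28 f(8,6)=8 f(8,8)=1
t=9: f(9,-3)=75 f(9,-1)=125 f(9,1)=126 f(9,3)=84 f(9,5)=36 f(9,7)=9 f(9,9)=1
t=10: f(10,-4)=75 f(10,-2)=200 f(10,0)=251 f(10,2)=210 f(10,4)=120 f(10,6)=45 f(10,8)=10 f(10,10)=1
t=11: f(11,-3)=275 f(11,-1)=451 f(11,1)=461 f(11,3)=330 f(11,5)=165 f(11,7)=55 f(11,9)=11 f(11,11)=1
t=12: f(12,-4)=275 f(12,-2)=726 f(12,0)=912 f(12,2)=791 f(12,4)=495 f(12,6)=220 f(12,8)=66 f(12,10)=12 f(12,12)=1
t=13: f(13,-3)=1001 f(13,-1)=1638 f(13,1)=1703 f(13,3)=1286 f(13,5)=715 f(13,7)=286 f(13,9)=78 f(13,11)=13 f(13,13)=1
t=14: f(14,-4)=1001 f(14,-2)=2639 f(14,0)=3341 f(14,2)=2989 f(14,4)=2001 f(14,6)=1001 f(14,8)=364 f(14,10)=91 f(14,12)=14 f(14,14)=1
t=15: f(15,-3)=3640 f(15,-1)=5980 f(15,1)=6330 f(15,3)=4990 f(15,5)=3002 f(15,7)=1365 f(15,9)=455 f(15,11)=105 f(15,13)=15 f(15,15)=1
t=16: f(16,-4)=3640 f(16,-2)=9620 f(16,0)=12310 f(16,2)=11320 f(16,4)=7992 f(16,6)=4367 f(16,8)=1820 f(16,10)=560 f(16,12)=120 f(16,14)=16 f(16,16)=1
t=17: f(17,-3)=13260 f(17,-1)=21930 f(17,1)=23630 f(17,3)=19312 f(17,5)=12359 f(17,7)=6187 f(17,9)=2380 f(17,11)=680 f(17,13)=136 f(17,15)=17 f(17,17)=1
t=18: f(18,-4)=13260 f(18,-2)=35190 f(18,0)=45560 f(18,2)=42942 f(18,4)=31671 f(18,6)=18546 f(18,8)=8567 f(18,10)=3060 f(18,12)=816 f(18,14)=153 f(18,16)=18 f(18,18)=1
t=19: f(19,-3)=48450 f(19,-1)=80750 f(19,1)=88502 f(19,3)=74613 f(19,5)=50217 f(19,7)=27113 f(19,9)=11627 f(19,11)=3876 f(19,13)=969 f(19,15)=171 f(19,17)=19 f(19,19)=1
t=20: f(20,-4)=48450 f(20,-2)=129200 f(20,0)=169252 f(20,2)=163115 f(20,4)=124830 f(20,6)=77330 f(20,8)=38740 f(20,10)=15503 f(20,12)=4845 f(20,14)=1140 f(20,16)=190 f(20,18)=20 f(20,20)=1
t=21: f(21,-3)=177650 f(21,-1)=298452 f(21,1)=332367 f(21,3)=287945 f(21,5)=202160 f(21,7)=116070 f(21,9)=54243 f(21,11)=20348 f(21,13)=5985 f(21,15)=1330 f(21,17)=210 f(21,19)=21 f(21,21)=1
t=22: f(22,-4)=177650 f(22,-2)=476102 f(22,0)=630819 f(22,2)=620312 f(22,4)=490105 f(22,6)=318230 f(22,8)=170313 f(22,10)=74591 f(22,12)=26333 f(22,14)=7315 f(22,16)=1540 f(22,18)=231 f(22,20)=22 f(22,22)=1
Σ_s f(22,s) = 2993564
P = 2993564/4194304 = 748391/1048576

Answer: 748391/1048576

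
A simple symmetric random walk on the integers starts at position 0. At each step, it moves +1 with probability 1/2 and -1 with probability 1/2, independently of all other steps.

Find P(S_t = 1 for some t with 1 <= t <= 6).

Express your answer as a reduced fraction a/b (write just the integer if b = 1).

Answer: 11/16

Derivation:
Count via complement. Let g(t,s) = #length-t paths at position s with S_1..S_t all ≠ 1.
g(t,s) = g(t-1,s-1) + g(t-1,s+1) for s ≠ 1; g(t,1) = 0.
t=0: g(0,0)=1
t=1: g(1,-1)=1
t=2: g(2,-2)=1 g(2,0)=1
t=3: g(3,-3)=1 g(3,-1)=2
t=4: g(4,-4)=1 g(4,-2)=3 g(4,0)=2
t=5: g(5,-5)=1 g(5,-3)=4 g(5,-1)=5
t=6: g(6,-6)=1 g(6,-4)=5 g(6,-2)=9 g(6,0)=5
Paths never hitting 1: Σ_s g(6,s) = 20
Paths hitting 1: 2^6 - 20 = 44
P = 44/64 = 11/16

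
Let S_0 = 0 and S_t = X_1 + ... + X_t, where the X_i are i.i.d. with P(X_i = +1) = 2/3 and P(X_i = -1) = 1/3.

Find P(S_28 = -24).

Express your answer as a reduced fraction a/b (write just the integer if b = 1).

To reach position -24 after 28 steps: need 2 steps of +1 and 26 steps of -1.
Number of such sequences: C(28,2) = 378
Each has probability (2/3)^2 · (1/3)^26 = 4/22876792454961
P = 378 · 4/22876792454961 = 56/847288609443

Answer: 56/847288609443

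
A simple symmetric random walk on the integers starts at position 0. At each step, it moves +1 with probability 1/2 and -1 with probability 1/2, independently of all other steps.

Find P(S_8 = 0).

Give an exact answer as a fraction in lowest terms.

To reach position 0 after 8 steps: need 4 steps of +1 and 4 of -1.
Favorable paths: C(8,4) = 70
Total paths: 2^8 = 256
P = 70/256 = 35/128

Answer: 35/128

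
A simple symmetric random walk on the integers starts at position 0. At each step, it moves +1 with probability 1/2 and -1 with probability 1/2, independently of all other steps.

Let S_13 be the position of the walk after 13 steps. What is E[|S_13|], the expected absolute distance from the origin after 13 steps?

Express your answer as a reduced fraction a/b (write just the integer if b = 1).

S_13 takes values m ≡ 1 (mod 2) with |m| ≤ 13; P(S_13=m) = C(13,(13+m)/2)/2^13.
Total paths: 2^13 = 8192
Distribution: P(S=-13)=1/8192, P(S=-11)=13/8192, P(S=-9)=78/8192, P(S=-7)=286/8192, P(S=-5)=715/8192, P(S=-3)=1287/8192, P(S=-1)=1716/8192, P(S=1)=1716/8192, P(S=3)=1287/8192, P(S=5)=715/8192, P(S=7)=286/8192, P(S=9)=78/8192, P(S=11)=13/8192, P(S=13)=1/8192
E[|S_13|] = Σ_m |m|·P(S_13=m) = 24024/8192 = 3003/1024

Answer: 3003/1024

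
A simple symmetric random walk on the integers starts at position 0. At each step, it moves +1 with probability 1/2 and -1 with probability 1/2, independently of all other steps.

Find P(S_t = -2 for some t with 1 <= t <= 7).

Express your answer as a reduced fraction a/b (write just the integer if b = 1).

Answer: 29/64

Derivation:
Count via complement. Let g(t,s) = #length-t paths at position s with S_1..S_t all ≠ -2.
g(t,s) = g(t-1,s-1) + g(t-1,s+1) for s ≠ -2; g(t,-2) = 0.
t=0: g(0,0)=1
t=1: g(1,-1)=1 g(1,1)=1
t=2: g(2,0)=2 g(2,2)=1
t=3: g(3,-1)=2 g(3,1)=3 g(3,3)=1
t=4: g(4,0)=5 g(4,2)=4 g(4,4)=1
t=5: g(5,-1)=5 g(5,1)=9 g(5,3)=5 g(5,5)=1
t=6: g(6,0)=14 g(6,2)=14 g(6,4)=6 g(6,6)=1
t=7: g(7,-1)=14 g(7,1)=28 g(7,3)=20 g(7,5)=7 g(7,7)=1
Paths never hitting -2: Σ_s g(7,s) = 70
Paths hitting -2: 2^7 - 70 = 58
P = 58/128 = 29/64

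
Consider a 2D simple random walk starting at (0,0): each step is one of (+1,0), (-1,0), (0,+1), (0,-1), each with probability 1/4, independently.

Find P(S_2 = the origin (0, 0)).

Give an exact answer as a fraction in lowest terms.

Answer: 1/4

Derivation:
Let h be the number of horizontal steps (so 2-h are vertical). To end at (0,0) need (h+0)/2 right-steps and ((2-h)+0)/2 up-steps.
Sum over h with 0 ≤ h ≤ 2, h ≡ 0 (mod 2), 2-h ≡ 0 (mod 2):
h=0: C(2,0)·C(0,0)·C(2,1) = 1·1·2 = 2
h=2: C(2,2)·C(2,1)·C(0,0) = 1·2·1 = 2
Total favorable: 4
Total paths: 4^2 = 16
P = 4/16 = 1/4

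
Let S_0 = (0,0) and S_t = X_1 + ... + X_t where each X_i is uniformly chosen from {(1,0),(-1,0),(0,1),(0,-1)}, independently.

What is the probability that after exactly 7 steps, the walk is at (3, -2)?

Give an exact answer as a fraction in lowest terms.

Let h be the number of horizontal steps (so 7-h are vertical). To end at (3,-2) need (h+3)/2 right-steps and ((7-h)-2)/2 up-steps.
Sum over h with 3 ≤ h ≤ 5, h ≡ 1 (mod 2), 7-h ≡ 0 (mod 2):
h=3: C(7,3)·C(3,3)·C(4,1) = 35·1·4 = 140
h=5: C(7,5)·C(5,4)·C(2,0) = 21·5·1 = 105
Total favorable: 245
Total paths: 4^7 = 16384
P = 245/16384 = 245/16384

Answer: 245/16384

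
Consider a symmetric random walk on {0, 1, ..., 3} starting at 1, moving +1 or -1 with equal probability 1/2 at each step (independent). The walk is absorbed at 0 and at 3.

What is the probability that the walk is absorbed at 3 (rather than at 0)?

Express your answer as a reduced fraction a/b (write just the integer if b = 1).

Symmetric walk (p = 1/2): the harmonic-function argument gives P(hit 3 before 0 | start at 1) = a/N.
P = 1/3 = 1/3

Answer: 1/3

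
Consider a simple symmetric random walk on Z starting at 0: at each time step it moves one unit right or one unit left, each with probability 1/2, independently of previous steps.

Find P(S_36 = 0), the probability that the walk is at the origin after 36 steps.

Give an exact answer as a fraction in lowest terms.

To return to 0 after 36 steps: need exactly 18 steps of +1 and 18 of -1.
Favorable paths: C(36,18) = 9075135300
Total paths: 2^36 = 68719476736
P = 9075135300/68719476736 = 2268783825/17179869184

Answer: 2268783825/17179869184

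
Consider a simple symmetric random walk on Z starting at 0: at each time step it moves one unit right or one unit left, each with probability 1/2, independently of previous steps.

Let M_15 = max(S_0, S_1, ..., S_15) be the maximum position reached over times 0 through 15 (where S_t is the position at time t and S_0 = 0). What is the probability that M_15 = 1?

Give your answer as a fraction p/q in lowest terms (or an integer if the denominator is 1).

Answer: 6435/32768

Derivation:
Let M_15 = max(S_0,...,S_15). Use the reflection principle: for j ≥ 1, #{paths with M_15 ≥ j} = #{S_15 ≥ j} + #{S_15 ≥ j+1}.
By reflection, #{M_15 ≥ 1} = #{S_15 ≥ 1} + #{S_15 ≥ 2} = 16384 + 9949 = 26333.
#{M_15 ≥ 2} = #{S_15 ≥ 2} + #{S_15 ≥ 3} = 9949 + 9949 = 19898.
#{M_15 = 1} = 26333 - 19898 = 6435.
P(M_15 = 1) = 6435/32768 = 6435/32768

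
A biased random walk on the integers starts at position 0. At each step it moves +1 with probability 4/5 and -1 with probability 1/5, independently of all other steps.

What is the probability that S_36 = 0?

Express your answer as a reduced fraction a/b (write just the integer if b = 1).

Answer: 24945541964976095232/582076609134674072265625

Derivation:
To be at 0 after 36 steps: need exactly 18 steps of +1 and 18 of -1.
Number of such sequences: C(36,18) = 9075135300
Each has probability (4/5)^18 · (1/5)^18 = 68719476736/14551915228366851806640625
P = 9075135300 · 68719476736/14551915228366851806640625 = 24945541964976095232/582076609134674072265625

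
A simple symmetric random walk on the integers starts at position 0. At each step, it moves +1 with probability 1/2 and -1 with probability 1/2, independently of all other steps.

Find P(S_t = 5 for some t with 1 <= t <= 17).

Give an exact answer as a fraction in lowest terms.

Answer: 7795/32768

Derivation:
Count via complement. Let g(t,s) = #length-t paths at position s with S_1..S_t all ≠ 5.
g(t,s) = g(t-1,s-1) + g(t-1,s+1) for s ≠ 5; g(t,5) = 0.
t=0: g(0,0)=1
t=1: g(1,-1)=1 g(1,1)=1
t=2: g(2,-2)=1 g(2,0)=2 g(2,2)=1
t=3: g(3,-3)=1 g(3,-1)=3 g(3,1)=3 g(3,3)=1
t=4: g(4,-4)=1 g(4,-2)=4 g(4,0)=6 g(4,2)=4 g(4,4)=1
t=5: g(5,-5)=1 g(5,-3)=5 g(5,-1)=10 g(5,1)=10 g(5,3)=5
t=6: g(6,-6)=1 g(6,-4)=6 g(6,-2)=15 g(6,0)=20 g(6,2)=15 g(6,4)=5
t=7: g(7,-7)=1 g(7,-5)=7 g(7,-3)=21 g(7,-1)=35 g(7,1)=35 g(7,3)=20
t=8: g(8,-8)=1 g(8,-6)=8 g(8,-4)=28 g(8,-2)=56 g(8,0)=70 g(8,2)=55 g(8,4)=20
t=9: g(9,-9)=1 g(9,-7)=9 g(9,-5)=36 g(9,-3)=84 g(9,-1)=126 g(9,1)=125 g(9,3)=75
t=10: g(10,-10)=1 g(10,-8)=10 g(10,-6)=45 g(10,-4)=120 g(10,-2)=210 g(10,0)=251 g(10,2)=200 g(10,4)=75
t=11: g(11,-11)=1 g(11,-9)=11 g(11,-7)=55 g(11,-5)=165 g(11,-3)=330 g(11,-1)=461 g(11,1)=451 g(11,3)=275
t=12: g(12,-12)=1 g(12,-10)=12 g(12,-8)=66 g(12,-6)=220 g(12,-4)=495 g(12,-2)=791 g(12,0)=912 g(12,2)=726 g(12,4)=275
t=13: g(13,-13)=1 g(13,-11)=13 g(13,-9)=78 g(13,-7)=286 g(13,-5)=715 g(13,-3)=1286 g(13,-1)=1703 g(13,1)=1638 g(13,3)=1001
t=14: g(14,-14)=1 g(14,-12)=14 g(14,-10)=91 g(14,-8)=364 g(14,-6)=1001 g(14,-4)=2001 g(14,-2)=2989 g(14,0)=3341 g(14,2)=2639 g(14,4)=1001
t=15: g(15,-15)=1 g(15,-13)=15 g(15,-11)=105 g(15,-9)=455 g(15,-7)=1365 g(15,-5)=3002 g(15,-3)=4990 g(15,-1)=6330 g(15,1)=5980 g(15,3)=3640
t=16: g(16,-16)=1 g(16,-14)=16 g(16,-12)=120 g(16,-10)=560 g(16,-8)=1820 g(16,-6)=4367 g(16,-4)=7992 g(16,-2)=11320 g(16,0)=12310 g(16,2)=9620 g(16,4)=3640
t=17: g(17,-17)=1 g(17,-15)=17 g(17,-13)=136 g(17,-11)=680 g(17,-9)=2380 g(17,-7)=6187 g(17,-5)=12359 g(17,-3)=19312 g(17,-1)=23630 g(17,1)=21930 g(17,3)=13260
Paths never hitting 5: Σ_s g(17,s) = 99892
Paths hitting 5: 2^17 - 99892 = 31180
P = 31180/131072 = 7795/32768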